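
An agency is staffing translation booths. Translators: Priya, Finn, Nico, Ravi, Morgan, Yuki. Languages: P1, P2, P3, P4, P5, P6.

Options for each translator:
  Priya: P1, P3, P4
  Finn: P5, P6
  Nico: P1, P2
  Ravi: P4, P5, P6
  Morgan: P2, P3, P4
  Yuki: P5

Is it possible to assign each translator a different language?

For example, pair Priya-P1, Finn-P6, Nico-P2, Ravi-P4, Morgan-P3, Yuki-P5.
All 6 translators are covered.

Yes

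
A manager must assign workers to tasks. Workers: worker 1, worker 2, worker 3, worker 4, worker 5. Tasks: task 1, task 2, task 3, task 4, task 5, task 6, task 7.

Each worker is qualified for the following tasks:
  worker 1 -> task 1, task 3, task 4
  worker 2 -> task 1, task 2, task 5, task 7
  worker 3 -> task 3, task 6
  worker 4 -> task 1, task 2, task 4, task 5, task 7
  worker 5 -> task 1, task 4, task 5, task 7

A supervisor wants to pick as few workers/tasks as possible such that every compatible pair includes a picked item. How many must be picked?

{worker 1, worker 2, worker 3, worker 4, worker 5} is a vertex cover of size 5: every edge has an endpoint in this set.
No smaller cover exists because worker 1–task 1, worker 2–task 2, worker 3–task 6, worker 4–task 4, worker 5–task 7 is a matching of size 5, and a cover must include an endpoint of each of these disjoint edges (König's theorem).

5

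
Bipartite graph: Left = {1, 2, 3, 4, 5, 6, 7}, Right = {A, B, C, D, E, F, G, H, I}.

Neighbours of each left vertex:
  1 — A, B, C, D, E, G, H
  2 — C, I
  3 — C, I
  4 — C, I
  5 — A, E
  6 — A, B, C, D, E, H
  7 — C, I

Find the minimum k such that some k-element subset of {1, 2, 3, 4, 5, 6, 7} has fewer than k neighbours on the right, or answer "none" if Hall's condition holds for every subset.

3

Take S = {2, 3, 4}. Its neighbourhood is {C, I}, so |N(S)| = 2 < |S| = 3.
Every subset of size less than 3 has at least as many neighbours as members, so 3 is the minimum.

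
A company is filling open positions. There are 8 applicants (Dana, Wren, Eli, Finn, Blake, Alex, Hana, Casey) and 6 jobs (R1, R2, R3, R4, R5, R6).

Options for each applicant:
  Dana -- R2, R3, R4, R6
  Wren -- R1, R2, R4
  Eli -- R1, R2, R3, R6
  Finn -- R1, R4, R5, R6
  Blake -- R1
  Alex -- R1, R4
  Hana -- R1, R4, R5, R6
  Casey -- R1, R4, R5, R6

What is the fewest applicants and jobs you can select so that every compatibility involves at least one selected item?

6

{R1, R2, R3, R4, R5, R6} is a vertex cover of size 6: every edge has an endpoint in this set.
No smaller cover exists because Dana–R6, Wren–R2, Eli–R3, Finn–R5, Blake–R1, Alex–R4 is a matching of size 6, and a cover must include an endpoint of each of these disjoint edges (König's theorem).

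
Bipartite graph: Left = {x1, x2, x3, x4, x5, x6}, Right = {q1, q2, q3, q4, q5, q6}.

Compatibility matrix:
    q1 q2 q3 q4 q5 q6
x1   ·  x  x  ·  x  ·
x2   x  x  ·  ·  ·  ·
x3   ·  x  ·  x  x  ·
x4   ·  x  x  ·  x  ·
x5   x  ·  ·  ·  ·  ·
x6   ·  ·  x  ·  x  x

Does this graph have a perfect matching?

Yes

One maximum matching: x1-q3, x2-q2, x3-q4, x4-q5, x5-q1, x6-q6.
All 6 left vertices are covered.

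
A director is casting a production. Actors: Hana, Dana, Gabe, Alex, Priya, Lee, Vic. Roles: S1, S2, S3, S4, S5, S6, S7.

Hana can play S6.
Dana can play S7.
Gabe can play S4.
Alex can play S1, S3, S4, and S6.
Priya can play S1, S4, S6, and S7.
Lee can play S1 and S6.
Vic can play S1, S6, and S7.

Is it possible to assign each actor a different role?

No

The set {Hana, Dana, Gabe, Priya, Lee, Vic} has only 4 neighbours ({S1, S4, S6, S7}), so by Hall's theorem at most 5 of the 7 actors can be matched.
Hence no matching covers every actor.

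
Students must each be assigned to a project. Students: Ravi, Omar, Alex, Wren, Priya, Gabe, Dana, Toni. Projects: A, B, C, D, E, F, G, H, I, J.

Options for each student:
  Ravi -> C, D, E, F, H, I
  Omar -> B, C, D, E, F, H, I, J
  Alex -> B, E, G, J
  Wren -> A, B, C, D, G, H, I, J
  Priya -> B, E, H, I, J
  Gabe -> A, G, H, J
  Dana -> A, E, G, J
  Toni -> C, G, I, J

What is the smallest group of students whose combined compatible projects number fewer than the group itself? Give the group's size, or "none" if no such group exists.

none

A matching saturating every student exists, for instance Ravi→D, Omar→F, Alex→B, Wren→A, Priya→E, Gabe→H, Dana→G, Toni→J.
By Hall's marriage theorem, this means |N(S)| ≥ |S| for every subset S, so no violating subset exists.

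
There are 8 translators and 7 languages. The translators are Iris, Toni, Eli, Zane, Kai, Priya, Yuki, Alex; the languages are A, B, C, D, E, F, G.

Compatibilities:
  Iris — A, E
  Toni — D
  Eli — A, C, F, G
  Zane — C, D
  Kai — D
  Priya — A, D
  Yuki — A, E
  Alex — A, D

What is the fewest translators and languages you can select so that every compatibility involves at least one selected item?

The 5 edges Iris–E, Toni–D, Eli–F, Zane–C, Priya–A form a matching, so any vertex cover needs at least 5 vertices (one per matched edge).
Conversely {Eli, Zane, A, D, E} meets every edge and has exactly 5 vertices, so 5 is optimal.

5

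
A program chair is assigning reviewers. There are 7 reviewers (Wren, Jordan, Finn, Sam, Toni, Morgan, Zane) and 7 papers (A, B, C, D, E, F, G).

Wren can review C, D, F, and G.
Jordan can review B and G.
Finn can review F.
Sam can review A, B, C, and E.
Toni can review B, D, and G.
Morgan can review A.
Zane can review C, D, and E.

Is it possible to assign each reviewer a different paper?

Yes

A valid assignment of size 7: Wren→C, Jordan→G, Finn→F, Sam→B, Toni→D, Morgan→A, Zane→E.
All 7 reviewers are covered.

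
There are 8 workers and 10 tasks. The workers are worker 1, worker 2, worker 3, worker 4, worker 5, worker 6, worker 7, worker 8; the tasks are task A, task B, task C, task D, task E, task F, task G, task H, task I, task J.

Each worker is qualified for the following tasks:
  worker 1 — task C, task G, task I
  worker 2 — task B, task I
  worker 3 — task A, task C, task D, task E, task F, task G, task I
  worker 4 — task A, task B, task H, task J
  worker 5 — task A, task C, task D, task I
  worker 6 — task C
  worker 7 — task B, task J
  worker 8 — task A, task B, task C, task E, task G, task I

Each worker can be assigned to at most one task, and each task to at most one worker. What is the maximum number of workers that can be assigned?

A valid assignment of size 8: worker 1→task G, worker 2→task I, worker 3→task F, worker 4→task J, worker 5→task D, worker 6→task C, worker 7→task B, worker 8→task A.
All 8 workers are matched, so no larger matching exists.

8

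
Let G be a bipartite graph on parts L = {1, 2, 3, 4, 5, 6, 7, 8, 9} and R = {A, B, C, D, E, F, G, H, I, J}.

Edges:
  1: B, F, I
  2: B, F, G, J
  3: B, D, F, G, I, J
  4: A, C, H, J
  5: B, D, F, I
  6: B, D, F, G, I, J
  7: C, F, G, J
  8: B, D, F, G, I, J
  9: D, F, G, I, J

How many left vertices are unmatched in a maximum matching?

One maximum matching: 1–I, 2–F, 3–B, 4–H, 5–D, 6–G, 7–C, 8–J.
The set {1, 2, 3, 5, 6, 8, 9} has only 6 neighbours ({B, D, F, G, I, J}), so by Hall's theorem at most 8 of the 9 left vertices can be matched.
That matches 8 of the 9, leaving 1 unmatched; no matching can do better.

1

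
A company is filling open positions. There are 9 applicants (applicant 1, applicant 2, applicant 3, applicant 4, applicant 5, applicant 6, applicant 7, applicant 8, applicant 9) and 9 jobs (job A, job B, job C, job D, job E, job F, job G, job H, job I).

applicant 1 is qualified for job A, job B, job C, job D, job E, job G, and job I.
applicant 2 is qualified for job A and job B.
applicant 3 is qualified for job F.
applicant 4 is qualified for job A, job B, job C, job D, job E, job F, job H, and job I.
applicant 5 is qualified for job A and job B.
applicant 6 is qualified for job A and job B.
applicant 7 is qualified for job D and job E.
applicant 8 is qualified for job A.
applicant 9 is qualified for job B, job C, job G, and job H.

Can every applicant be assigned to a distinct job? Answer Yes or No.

No

The set {applicant 2, applicant 5, applicant 6, applicant 8} has only 2 neighbours ({job A, job B}), so by Hall's theorem at most 7 of the 9 applicants can be matched.
Hence no matching covers every applicant.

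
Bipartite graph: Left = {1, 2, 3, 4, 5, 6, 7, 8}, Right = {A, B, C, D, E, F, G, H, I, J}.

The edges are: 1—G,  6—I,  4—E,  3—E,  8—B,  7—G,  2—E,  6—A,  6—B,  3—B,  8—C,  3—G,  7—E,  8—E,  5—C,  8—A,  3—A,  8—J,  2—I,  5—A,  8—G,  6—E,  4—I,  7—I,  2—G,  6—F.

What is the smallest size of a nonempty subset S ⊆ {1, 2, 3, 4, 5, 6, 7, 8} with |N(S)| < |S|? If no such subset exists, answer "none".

Take S = {1, 2, 4, 7}. Its neighbourhood is {E, G, I}, so |N(S)| = 3 < |S| = 4.
Every subset of size less than 4 has at least as many neighbours as members, so 4 is the minimum.

4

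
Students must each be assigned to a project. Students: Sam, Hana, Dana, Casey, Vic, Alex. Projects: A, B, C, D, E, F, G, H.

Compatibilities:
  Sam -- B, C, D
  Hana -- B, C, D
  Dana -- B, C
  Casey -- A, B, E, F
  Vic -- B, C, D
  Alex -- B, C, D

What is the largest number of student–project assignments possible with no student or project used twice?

4

For example, pair Sam-D, Hana-C, Dana-B, Casey-E.
The set {Sam, Hana, Dana, Vic, Alex} has only 3 neighbours ({B, C, D}), so by Hall's theorem at most 4 of the 6 students can be matched.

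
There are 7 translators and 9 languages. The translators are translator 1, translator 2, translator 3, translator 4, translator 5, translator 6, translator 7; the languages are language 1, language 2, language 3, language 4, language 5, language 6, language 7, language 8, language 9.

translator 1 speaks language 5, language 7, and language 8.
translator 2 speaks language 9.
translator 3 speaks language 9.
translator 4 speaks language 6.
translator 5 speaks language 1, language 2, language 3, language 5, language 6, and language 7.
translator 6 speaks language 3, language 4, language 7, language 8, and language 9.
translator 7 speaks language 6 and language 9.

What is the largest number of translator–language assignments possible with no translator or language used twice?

5

For example, pair translator 1–language 7, translator 2–language 9, translator 4–language 6, translator 5–language 2, translator 6–language 8.
The set {translator 2, translator 3, translator 4, translator 7} has only 2 neighbours ({language 6, language 9}), so by Hall's theorem at most 5 of the 7 translators can be matched.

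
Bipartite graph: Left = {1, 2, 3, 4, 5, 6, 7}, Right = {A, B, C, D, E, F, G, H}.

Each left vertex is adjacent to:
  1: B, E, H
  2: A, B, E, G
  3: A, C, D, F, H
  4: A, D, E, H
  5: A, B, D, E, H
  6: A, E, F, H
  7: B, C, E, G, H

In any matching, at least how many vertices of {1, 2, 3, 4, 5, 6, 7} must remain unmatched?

0

One maximum matching: 1–E, 2–B, 3–H, 4–D, 5–A, 6–F, 7–G.
This saturates every left vertex, so 7 is the maximum.
That matches 7 of the 7, leaving 0 unmatched; no matching can do better.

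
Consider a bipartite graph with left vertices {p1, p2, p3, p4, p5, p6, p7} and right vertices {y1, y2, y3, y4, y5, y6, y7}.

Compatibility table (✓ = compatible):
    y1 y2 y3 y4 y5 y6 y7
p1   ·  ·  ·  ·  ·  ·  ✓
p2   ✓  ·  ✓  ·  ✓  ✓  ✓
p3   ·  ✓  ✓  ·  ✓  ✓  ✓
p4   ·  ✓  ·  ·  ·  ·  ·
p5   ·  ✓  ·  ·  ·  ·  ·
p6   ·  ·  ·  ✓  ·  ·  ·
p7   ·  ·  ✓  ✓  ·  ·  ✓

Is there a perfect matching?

No

The set {p4, p5} has only 1 neighbour ({y2}), so by Hall's theorem at most 6 of the 7 left vertices can be matched.
Hence no matching covers every left vertex.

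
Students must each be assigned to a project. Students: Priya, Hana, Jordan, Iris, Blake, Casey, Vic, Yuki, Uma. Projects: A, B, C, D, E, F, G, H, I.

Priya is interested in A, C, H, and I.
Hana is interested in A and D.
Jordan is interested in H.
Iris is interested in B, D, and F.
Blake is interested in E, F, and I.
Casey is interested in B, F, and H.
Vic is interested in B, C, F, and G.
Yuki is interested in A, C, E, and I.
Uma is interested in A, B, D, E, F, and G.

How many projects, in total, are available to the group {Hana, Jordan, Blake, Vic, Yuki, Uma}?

The union of neighbours of {Hana, Jordan, Blake, Vic, Yuki, Uma} is {A, B, C, D, E, F, G, H, I}, which has 9 elements.
Since |N(S)| = 9 ≥ |S| = 6, Hall's condition holds for this subset.

9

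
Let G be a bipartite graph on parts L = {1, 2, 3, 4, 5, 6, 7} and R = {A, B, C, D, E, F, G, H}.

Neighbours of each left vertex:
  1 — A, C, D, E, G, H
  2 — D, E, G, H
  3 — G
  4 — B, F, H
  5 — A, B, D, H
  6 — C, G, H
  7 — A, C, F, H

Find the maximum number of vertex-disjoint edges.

7

One maximum matching: 1–A, 2–E, 3–G, 4–B, 5–D, 6–C, 7–F.
This saturates every left vertex, so 7 is the maximum.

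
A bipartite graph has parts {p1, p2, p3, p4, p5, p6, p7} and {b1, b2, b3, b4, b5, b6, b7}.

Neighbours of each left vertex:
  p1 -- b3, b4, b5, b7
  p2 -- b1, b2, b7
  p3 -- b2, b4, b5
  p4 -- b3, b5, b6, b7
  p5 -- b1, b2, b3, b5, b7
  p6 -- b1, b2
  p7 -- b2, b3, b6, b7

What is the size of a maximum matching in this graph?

7

A valid assignment of size 7: p1–b7, p2–b2, p3–b4, p4–b6, p5–b5, p6–b1, p7–b3.
This saturates every left vertex, so 7 is the maximum.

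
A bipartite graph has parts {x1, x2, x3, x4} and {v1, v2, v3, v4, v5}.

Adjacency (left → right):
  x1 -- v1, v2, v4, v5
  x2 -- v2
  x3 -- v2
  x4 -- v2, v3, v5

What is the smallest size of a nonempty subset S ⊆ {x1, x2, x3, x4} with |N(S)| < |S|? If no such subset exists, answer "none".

2

Take S = {x2, x3}. Its neighbourhood is {v2}, so |N(S)| = 1 < |S| = 2.
No single vertex violates Hall's condition since each has at least one neighbour, so 2 is the minimum.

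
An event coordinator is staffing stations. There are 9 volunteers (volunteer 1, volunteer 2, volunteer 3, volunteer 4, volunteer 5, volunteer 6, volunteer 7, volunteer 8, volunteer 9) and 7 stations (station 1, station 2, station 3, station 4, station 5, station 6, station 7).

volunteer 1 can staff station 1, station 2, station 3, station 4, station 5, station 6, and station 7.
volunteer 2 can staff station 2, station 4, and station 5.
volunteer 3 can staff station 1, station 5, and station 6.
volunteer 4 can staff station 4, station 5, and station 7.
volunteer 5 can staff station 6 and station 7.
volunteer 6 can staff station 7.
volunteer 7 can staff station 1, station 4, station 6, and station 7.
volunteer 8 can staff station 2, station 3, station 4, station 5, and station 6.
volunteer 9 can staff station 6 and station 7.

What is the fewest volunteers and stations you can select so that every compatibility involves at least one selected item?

7

The 7 edges volunteer 1–station 3, volunteer 2–station 2, volunteer 3–station 5, volunteer 4–station 4, volunteer 5–station 6, volunteer 6–station 7, volunteer 7–station 1 form a matching, so any vertex cover needs at least 7 vertices (one per matched edge).
Conversely {station 1, station 2, station 3, station 4, station 5, station 6, station 7} meets every edge and has exactly 7 vertices, so 7 is optimal.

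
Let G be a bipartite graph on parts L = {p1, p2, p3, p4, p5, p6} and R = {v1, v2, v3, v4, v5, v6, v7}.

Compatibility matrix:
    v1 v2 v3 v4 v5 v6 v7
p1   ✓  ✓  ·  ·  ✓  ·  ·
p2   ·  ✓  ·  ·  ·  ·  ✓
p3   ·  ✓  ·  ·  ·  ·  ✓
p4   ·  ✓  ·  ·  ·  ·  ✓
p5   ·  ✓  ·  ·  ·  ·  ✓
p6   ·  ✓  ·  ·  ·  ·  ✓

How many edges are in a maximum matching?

For example, pair p1–v1, p2–v7, p3–v2.
The set {p2, p3, p4, p5, p6} has only 2 neighbours ({v2, v7}), so by Hall's theorem at most 3 of the 6 left vertices can be matched.

3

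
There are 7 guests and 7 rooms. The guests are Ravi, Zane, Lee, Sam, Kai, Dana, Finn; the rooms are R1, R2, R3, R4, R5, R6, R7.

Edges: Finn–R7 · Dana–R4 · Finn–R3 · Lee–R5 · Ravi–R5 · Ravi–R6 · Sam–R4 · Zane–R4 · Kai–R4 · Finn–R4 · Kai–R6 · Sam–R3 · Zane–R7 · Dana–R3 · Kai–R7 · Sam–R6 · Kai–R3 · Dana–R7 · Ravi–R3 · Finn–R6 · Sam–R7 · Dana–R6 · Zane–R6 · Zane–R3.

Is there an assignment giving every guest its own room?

The set {Ravi, Zane, Lee, Sam, Kai, Dana, Finn} has only 5 neighbours ({R3, R4, R5, R6, R7}), so by Hall's theorem at most 5 of the 7 guests can be matched.
Hence no matching covers every guest.

No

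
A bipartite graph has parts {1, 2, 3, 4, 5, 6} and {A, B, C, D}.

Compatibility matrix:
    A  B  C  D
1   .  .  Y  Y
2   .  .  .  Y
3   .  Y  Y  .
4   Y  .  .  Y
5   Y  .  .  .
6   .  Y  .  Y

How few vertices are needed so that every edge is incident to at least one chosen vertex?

4

A maximum matching has 4 edges (e.g. 1–C, 2–D, 3–B, 4–A).
By König's theorem the minimum vertex cover has the same size. One such cover is {A, B, C, D}.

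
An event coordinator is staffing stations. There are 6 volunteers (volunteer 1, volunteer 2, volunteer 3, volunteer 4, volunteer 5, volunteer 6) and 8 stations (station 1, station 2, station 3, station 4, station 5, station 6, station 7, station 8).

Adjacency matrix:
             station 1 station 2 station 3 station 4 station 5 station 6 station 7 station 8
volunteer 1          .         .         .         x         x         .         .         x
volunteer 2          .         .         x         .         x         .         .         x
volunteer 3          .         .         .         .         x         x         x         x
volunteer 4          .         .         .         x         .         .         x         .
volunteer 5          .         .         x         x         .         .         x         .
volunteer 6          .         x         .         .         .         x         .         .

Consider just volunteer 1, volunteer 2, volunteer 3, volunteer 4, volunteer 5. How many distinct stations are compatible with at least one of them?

The union of neighbours of {volunteer 1, volunteer 2, volunteer 3, volunteer 4, volunteer 5} is {station 3, station 4, station 5, station 6, station 7, station 8}, which has 6 elements.
Since |N(S)| = 6 ≥ |S| = 5, Hall's condition holds for this subset.

6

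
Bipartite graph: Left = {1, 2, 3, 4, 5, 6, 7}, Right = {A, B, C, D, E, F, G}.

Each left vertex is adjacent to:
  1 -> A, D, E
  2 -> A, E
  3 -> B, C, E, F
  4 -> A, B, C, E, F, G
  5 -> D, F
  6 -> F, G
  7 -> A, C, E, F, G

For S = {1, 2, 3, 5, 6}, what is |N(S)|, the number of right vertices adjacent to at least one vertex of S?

7

The union of neighbours of {1, 2, 3, 5, 6} is {A, B, C, D, E, F, G}, which has 7 elements.
Since |N(S)| = 7 ≥ |S| = 5, Hall's condition holds for this subset.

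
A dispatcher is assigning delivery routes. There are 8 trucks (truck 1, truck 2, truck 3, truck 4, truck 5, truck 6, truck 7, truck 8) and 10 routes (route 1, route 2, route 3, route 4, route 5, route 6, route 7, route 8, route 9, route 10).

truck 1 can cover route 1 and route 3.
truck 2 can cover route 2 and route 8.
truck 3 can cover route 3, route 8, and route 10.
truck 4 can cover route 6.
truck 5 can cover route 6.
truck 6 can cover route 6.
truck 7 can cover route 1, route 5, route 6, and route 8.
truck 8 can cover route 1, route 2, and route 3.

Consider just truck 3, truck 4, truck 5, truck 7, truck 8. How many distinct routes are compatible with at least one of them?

7

The union of neighbours of {truck 3, truck 4, truck 5, truck 7, truck 8} is {route 1, route 2, route 3, route 5, route 6, route 8, route 10}, which has 7 elements.
Since |N(S)| = 7 ≥ |S| = 5, Hall's condition holds for this subset.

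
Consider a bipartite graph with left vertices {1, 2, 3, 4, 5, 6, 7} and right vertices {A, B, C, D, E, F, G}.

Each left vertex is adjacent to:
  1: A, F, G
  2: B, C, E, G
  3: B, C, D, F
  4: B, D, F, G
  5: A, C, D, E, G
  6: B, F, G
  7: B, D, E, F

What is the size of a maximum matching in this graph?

One maximum matching: 1→G, 2→E, 3→C, 4→D, 5→A, 6→F, 7→B.
This saturates every left vertex, so 7 is the maximum.

7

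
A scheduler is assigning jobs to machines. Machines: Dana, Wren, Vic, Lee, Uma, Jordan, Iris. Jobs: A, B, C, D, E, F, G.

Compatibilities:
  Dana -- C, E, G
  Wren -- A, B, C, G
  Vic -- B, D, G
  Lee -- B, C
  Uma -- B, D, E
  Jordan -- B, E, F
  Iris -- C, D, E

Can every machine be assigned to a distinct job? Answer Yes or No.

A valid assignment of size 7: Dana–G, Wren–A, Vic–D, Lee–C, Uma–B, Jordan–F, Iris–E.
Every machine is matched, so this is a perfect matching.

Yes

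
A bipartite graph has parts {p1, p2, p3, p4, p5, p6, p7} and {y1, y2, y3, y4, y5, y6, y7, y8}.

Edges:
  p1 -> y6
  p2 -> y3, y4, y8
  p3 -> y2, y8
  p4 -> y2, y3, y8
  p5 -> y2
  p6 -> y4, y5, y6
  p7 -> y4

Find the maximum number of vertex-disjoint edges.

A valid assignment of size 6: p1→y6, p2→y4, p3→y8, p4→y3, p5→y2, p6→y5.
The set {p2, p3, p4, p5, p7} has only 4 neighbours ({y2, y3, y4, y8}), so by Hall's theorem at most 6 of the 7 left vertices can be matched.

6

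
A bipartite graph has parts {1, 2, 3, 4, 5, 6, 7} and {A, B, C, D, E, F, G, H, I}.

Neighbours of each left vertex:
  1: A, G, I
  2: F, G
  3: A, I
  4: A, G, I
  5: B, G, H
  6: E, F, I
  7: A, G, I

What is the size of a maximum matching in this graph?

For example, pair 1–G, 2–F, 3–A, 4–I, 5–B, 6–E.
The set {1, 3, 4, 7} has only 3 neighbours ({A, G, I}), so by Hall's theorem at most 6 of the 7 left vertices can be matched.

6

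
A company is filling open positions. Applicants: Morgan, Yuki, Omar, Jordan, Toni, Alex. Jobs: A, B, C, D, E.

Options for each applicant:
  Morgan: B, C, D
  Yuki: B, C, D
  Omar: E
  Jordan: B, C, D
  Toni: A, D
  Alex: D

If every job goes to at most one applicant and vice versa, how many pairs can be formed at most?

5

One maximum matching: Morgan-D, Yuki-C, Omar-E, Jordan-B, Toni-A.
The set {Morgan, Yuki, Jordan, Alex} has only 3 neighbours ({B, C, D}), so by Hall's theorem at most 5 of the 6 applicants can be matched.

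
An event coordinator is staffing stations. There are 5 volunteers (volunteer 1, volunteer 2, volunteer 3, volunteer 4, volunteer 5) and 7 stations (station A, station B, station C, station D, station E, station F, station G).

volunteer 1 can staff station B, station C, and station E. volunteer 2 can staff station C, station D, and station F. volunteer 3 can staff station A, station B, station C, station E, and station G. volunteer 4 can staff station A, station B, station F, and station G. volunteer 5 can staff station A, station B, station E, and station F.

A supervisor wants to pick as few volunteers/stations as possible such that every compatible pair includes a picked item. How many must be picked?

5

{volunteer 1, volunteer 2, volunteer 3, volunteer 4, volunteer 5} is a vertex cover of size 5: every edge has an endpoint in this set.
No smaller cover exists because volunteer 1–station C, volunteer 2–station D, volunteer 3–station B, volunteer 4–station G, volunteer 5–station A is a matching of size 5, and a cover must include an endpoint of each of these disjoint edges (König's theorem).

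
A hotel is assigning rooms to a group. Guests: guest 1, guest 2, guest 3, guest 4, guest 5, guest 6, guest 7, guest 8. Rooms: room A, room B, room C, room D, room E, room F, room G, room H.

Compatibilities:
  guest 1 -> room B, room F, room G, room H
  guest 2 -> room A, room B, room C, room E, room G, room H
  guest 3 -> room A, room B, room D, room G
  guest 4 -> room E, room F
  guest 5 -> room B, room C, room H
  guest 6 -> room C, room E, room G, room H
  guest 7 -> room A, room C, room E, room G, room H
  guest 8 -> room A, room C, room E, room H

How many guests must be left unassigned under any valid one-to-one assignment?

0

A valid assignment of size 8: guest 1–room G, guest 2–room A, guest 3–room D, guest 4–room F, guest 5–room B, guest 6–room H, guest 7–room C, guest 8–room E.
All 8 guests are matched, so no larger matching exists.
That matches 8 of the 8, leaving 0 unmatched; no matching can do better.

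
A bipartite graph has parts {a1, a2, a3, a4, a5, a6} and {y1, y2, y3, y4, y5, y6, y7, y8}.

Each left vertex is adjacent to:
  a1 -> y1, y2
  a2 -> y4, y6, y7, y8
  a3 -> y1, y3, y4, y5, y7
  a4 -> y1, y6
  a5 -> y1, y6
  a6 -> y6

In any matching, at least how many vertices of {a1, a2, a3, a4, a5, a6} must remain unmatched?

1

For example, pair a1-y2, a2-y8, a3-y7, a4-y6, a5-y1.
The set {a4, a5, a6} has only 2 neighbours ({y1, y6}), so by Hall's theorem at most 5 of the 6 left vertices can be matched.
That matches 5 of the 6, leaving 1 unmatched; no matching can do better.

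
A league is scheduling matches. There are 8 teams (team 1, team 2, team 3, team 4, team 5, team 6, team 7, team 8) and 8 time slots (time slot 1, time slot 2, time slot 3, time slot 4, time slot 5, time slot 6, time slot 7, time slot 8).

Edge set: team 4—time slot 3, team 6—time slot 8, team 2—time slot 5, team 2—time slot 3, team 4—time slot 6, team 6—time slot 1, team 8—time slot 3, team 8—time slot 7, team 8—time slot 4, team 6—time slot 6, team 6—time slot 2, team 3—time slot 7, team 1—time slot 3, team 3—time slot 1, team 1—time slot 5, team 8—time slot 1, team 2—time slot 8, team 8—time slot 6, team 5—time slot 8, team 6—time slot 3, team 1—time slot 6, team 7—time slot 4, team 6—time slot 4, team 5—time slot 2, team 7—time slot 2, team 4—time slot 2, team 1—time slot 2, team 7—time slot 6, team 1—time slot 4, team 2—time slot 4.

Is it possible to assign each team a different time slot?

Yes

For example, pair team 1→time slot 5, team 2→time slot 8, team 3→time slot 1, team 4→time slot 6, team 5→time slot 2, team 6→time slot 3, team 7→time slot 4, team 8→time slot 7.
All 8 teams are covered.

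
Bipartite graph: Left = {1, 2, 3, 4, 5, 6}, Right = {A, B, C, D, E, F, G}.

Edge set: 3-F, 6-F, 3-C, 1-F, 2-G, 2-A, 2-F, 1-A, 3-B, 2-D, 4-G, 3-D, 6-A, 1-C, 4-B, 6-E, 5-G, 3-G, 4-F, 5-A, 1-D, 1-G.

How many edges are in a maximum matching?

6

A valid assignment of size 6: 1-A, 2-D, 3-B, 4-F, 5-G, 6-E.
All 6 left vertices are matched, so no larger matching exists.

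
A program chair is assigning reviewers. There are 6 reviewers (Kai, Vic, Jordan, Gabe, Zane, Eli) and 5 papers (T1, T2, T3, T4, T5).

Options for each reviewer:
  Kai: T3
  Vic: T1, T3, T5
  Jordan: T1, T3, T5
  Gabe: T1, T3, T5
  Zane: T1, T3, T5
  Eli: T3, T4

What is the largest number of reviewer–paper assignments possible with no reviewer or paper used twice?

A valid assignment of size 4: Kai-T3, Vic-T1, Jordan-T5, Eli-T4.
The set {Kai, Vic, Jordan, Gabe, Zane} has only 3 neighbours ({T1, T3, T5}), so by Hall's theorem at most 4 of the 6 reviewers can be matched.

4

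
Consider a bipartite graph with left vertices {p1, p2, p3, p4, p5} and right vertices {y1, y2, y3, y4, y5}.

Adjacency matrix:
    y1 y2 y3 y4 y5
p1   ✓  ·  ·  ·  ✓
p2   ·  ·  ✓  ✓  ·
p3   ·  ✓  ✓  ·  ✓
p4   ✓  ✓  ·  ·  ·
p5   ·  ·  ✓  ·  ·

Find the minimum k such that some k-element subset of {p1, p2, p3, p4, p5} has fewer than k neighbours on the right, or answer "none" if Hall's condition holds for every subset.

A matching saturating every left vertex exists, for instance p1→y5, p2→y4, p3→y2, p4→y1, p5→y3.
By Hall's marriage theorem, this means |N(S)| ≥ |S| for every subset S, so no violating subset exists.

none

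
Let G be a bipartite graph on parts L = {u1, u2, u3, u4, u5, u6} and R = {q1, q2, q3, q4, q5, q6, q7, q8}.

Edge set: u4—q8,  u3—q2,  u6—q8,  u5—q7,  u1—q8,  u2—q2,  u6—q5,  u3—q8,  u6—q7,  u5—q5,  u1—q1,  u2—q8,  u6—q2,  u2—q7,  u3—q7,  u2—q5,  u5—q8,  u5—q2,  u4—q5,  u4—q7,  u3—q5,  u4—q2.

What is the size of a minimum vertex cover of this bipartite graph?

{u1, q2, q5, q7, q8} is a vertex cover of size 5: every edge has an endpoint in this set.
No smaller cover exists because u1–q1, u2–q5, u3–q7, u4–q2, u5–q8 is a matching of size 5, and a cover must include an endpoint of each of these disjoint edges (König's theorem).

5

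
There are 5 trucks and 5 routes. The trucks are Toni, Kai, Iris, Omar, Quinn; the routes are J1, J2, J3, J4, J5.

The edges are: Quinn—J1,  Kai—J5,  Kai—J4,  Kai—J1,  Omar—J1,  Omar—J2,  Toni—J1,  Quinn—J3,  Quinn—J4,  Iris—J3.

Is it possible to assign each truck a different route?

Yes

A valid assignment of size 5: Toni–J1, Kai–J5, Iris–J3, Omar–J2, Quinn–J4.
Every truck is matched, so this is a perfect matching.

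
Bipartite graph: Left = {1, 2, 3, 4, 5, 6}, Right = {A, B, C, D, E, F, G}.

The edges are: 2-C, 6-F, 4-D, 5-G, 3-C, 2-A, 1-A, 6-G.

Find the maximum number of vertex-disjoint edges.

5

For example, pair 1→A, 2→C, 4→D, 5→G, 6→F.
The set {1, 2, 3} has only 2 neighbours ({A, C}), so by Hall's theorem at most 5 of the 6 left vertices can be matched.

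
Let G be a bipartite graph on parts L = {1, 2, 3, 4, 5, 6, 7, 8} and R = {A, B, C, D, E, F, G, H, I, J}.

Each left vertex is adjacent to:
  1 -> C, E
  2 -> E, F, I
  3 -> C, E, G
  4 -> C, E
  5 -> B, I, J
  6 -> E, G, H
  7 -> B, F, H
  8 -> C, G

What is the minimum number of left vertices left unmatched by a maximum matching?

1

One maximum matching: 1→C, 2→F, 3→G, 4→E, 5→J, 6→H, 7→B.
The set {1, 3, 4, 8} has only 3 neighbours ({C, E, G}), so by Hall's theorem at most 7 of the 8 left vertices can be matched.
That matches 7 of the 8, leaving 1 unmatched; no matching can do better.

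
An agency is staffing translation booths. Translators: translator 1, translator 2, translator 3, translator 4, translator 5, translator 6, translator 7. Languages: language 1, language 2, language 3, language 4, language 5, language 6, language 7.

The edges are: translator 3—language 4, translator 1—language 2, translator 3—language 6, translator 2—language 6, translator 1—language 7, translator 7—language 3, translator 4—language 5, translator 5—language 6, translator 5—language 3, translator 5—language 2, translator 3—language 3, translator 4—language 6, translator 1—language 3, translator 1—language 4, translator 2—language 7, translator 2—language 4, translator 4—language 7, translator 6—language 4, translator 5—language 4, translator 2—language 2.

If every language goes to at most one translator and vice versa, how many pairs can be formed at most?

A valid assignment of size 6: translator 1–language 3, translator 2–language 7, translator 3–language 6, translator 4–language 5, translator 5–language 2, translator 6–language 4.
The set {translator 1, translator 2, translator 3, translator 5, translator 6, translator 7} has only 5 neighbours ({language 2, language 3, language 4, language 6, language 7}), so by Hall's theorem at most 6 of the 7 translators can be matched.

6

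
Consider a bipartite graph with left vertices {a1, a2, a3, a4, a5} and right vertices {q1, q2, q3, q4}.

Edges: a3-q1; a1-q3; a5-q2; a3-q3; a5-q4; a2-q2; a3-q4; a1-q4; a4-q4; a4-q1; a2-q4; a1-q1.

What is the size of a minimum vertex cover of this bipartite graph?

4

A maximum matching has 4 edges (e.g. a1–q1, a2–q2, a3–q3, a4–q4).
By König's theorem the minimum vertex cover has the same size. One such cover is {q1, q2, q3, q4}.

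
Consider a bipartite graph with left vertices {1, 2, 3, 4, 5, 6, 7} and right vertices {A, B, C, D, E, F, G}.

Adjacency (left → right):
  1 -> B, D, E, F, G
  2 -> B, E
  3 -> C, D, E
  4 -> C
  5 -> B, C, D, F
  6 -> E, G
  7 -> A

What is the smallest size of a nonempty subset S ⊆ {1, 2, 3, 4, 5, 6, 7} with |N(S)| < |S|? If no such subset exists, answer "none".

A matching saturating every left vertex exists, for instance 1→G, 2→B, 3→D, 4→C, 5→F, 6→E, 7→A.
By Hall's marriage theorem, this means |N(S)| ≥ |S| for every subset S, so no violating subset exists.

none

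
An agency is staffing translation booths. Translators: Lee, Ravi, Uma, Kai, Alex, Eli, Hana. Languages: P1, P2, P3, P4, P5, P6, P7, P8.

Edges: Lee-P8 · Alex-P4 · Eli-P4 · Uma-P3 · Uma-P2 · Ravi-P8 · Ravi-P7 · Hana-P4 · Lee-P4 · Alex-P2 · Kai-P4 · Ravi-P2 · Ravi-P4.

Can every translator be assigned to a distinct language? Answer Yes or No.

No

The set {Kai, Eli, Hana} has only 1 neighbour ({P4}), so by Hall's theorem at most 5 of the 7 translators can be matched.
Hence no matching covers every translator.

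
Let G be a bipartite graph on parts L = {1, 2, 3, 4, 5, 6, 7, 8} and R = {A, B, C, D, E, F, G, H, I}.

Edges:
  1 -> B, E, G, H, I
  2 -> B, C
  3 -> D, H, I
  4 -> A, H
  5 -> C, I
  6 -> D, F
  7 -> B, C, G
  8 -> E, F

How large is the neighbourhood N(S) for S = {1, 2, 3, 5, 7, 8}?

8

The union of neighbours of {1, 2, 3, 5, 7, 8} is {B, C, D, E, F, G, H, I}, which has 8 elements.
Since |N(S)| = 8 ≥ |S| = 6, Hall's condition holds for this subset.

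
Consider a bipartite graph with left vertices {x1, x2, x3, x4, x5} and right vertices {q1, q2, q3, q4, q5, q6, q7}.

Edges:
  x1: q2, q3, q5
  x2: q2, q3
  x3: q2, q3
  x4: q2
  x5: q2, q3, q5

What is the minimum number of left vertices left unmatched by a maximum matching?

2

For example, pair x1→q5, x2→q3, x3→q2.
The set {x1, x2, x3, x4, x5} has only 3 neighbours ({q2, q3, q5}), so by Hall's theorem at most 3 of the 5 left vertices can be matched.
That matches 3 of the 5, leaving 2 unmatched; no matching can do better.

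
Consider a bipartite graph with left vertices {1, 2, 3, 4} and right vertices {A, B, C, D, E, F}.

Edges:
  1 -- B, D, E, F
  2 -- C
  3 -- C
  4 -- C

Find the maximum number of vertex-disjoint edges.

2

A valid assignment of size 2: 1-B, 2-C.
The set {2, 3, 4} has only 1 neighbour ({C}), so by Hall's theorem at most 2 of the 4 left vertices can be matched.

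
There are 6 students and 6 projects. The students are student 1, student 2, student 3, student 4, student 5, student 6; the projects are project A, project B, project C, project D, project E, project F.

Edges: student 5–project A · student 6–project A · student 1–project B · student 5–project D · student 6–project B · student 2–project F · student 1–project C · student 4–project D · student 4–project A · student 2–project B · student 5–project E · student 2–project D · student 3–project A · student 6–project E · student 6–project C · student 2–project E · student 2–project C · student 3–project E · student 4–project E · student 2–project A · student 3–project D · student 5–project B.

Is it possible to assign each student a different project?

For example, pair student 1-project C, student 2-project F, student 3-project D, student 4-project A, student 5-project B, student 6-project E.
Every student is matched, so this is a perfect matching.

Yes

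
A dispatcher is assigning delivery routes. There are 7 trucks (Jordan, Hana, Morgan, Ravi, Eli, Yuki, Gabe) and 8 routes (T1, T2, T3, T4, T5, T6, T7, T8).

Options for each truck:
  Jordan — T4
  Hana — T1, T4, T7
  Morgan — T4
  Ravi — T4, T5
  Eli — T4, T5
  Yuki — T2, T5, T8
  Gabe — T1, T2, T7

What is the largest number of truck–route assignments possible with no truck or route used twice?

For example, pair Jordan-T4, Hana-T7, Ravi-T5, Yuki-T8, Gabe-T2.
The set {Jordan, Morgan, Ravi, Eli} has only 2 neighbours ({T4, T5}), so by Hall's theorem at most 5 of the 7 trucks can be matched.

5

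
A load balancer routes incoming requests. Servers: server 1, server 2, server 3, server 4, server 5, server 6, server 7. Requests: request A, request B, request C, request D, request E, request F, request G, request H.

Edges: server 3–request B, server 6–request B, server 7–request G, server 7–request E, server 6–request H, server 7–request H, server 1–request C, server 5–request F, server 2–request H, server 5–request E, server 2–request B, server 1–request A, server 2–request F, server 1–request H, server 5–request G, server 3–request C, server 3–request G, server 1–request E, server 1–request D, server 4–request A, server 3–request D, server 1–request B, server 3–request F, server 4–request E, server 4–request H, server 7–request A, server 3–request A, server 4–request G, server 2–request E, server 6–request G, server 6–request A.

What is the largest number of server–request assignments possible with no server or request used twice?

7

For example, pair server 1→request B, server 2→request F, server 3→request C, server 4→request A, server 5→request E, server 6→request H, server 7→request G.
All 7 servers are matched, so no larger matching exists.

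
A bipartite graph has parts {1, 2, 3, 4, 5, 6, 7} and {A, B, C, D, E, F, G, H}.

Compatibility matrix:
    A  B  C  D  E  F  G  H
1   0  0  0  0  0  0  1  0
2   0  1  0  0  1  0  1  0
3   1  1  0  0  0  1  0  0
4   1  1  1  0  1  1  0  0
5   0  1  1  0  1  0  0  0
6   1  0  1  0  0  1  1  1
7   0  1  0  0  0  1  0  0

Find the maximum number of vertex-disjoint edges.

7

One maximum matching: 1→G, 2→E, 3→F, 4→A, 5→C, 6→H, 7→B.
This saturates every left vertex, so 7 is the maximum.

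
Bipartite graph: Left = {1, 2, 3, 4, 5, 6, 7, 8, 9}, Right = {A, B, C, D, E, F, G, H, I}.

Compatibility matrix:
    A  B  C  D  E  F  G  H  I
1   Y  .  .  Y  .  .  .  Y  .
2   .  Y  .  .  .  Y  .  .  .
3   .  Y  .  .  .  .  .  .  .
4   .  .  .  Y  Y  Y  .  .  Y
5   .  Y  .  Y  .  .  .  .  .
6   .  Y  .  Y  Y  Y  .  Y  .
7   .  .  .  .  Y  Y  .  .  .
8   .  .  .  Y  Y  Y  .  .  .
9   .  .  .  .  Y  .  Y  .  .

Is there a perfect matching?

No

The set {2, 3, 5, 7, 8} has only 4 neighbours ({B, D, E, F}), so by Hall's theorem at most 8 of the 9 left vertices can be matched.
Hence no matching covers every left vertex.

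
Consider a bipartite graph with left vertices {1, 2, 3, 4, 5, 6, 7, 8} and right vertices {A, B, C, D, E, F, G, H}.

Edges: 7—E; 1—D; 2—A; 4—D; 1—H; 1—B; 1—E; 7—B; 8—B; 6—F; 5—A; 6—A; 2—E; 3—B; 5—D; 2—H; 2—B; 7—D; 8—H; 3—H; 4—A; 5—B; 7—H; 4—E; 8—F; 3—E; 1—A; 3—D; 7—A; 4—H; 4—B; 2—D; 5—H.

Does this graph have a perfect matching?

No

The set {1, 2, 3, 4, 5, 6, 7, 8} has only 6 neighbours ({A, B, D, E, F, H}), so by Hall's theorem at most 6 of the 8 left vertices can be matched.
Hence no matching covers every left vertex.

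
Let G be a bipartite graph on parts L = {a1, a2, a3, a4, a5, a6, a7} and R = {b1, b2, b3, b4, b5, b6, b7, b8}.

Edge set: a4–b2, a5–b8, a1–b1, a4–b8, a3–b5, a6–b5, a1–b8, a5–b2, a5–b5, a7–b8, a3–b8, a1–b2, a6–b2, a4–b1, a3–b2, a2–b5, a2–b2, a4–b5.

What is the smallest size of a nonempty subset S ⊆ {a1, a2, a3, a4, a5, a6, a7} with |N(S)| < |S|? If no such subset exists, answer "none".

Take S = {a2, a3, a5, a6}. Its neighbourhood is {b2, b5, b8}, so |N(S)| = 3 < |S| = 4.
Every subset of size less than 4 has at least as many neighbours as members, so 4 is the minimum.

4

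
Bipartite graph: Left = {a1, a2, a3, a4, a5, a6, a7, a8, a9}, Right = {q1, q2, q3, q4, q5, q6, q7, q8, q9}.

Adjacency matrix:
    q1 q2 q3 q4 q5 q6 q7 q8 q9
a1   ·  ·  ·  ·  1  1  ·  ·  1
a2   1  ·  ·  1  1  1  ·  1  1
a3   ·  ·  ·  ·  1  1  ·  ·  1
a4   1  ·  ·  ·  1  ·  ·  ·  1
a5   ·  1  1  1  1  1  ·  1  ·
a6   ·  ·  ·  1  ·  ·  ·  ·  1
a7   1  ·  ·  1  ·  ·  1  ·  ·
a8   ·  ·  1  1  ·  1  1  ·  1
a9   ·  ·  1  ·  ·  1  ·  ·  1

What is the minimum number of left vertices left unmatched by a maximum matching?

0

A valid assignment of size 9: a1→q5, a2→q8, a3→q9, a4→q1, a5→q2, a6→q4, a7→q7, a8→q3, a9→q6.
All 9 left vertices are matched, so no larger matching exists.
That matches 9 of the 9, leaving 0 unmatched; no matching can do better.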